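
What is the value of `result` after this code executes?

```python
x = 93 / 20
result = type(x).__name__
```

x is float; result = 'float'

'float'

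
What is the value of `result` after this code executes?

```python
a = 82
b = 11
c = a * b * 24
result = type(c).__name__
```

a is int; b is int; c is int; result = 'int'

'int'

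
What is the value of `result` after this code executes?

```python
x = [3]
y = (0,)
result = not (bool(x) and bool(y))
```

x = [3]; y = (0,); result = False

False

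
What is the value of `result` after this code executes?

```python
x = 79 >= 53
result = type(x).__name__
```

x is bool; result = 'bool'

'bool'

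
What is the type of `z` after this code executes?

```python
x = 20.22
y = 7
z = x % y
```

float % int = float

float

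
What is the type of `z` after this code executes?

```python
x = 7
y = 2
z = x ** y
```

positive int ** positive int = int

int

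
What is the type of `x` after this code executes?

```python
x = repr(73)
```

repr() returns str

str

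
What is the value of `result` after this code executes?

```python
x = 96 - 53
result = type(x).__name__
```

x is int; result = 'int'

'int'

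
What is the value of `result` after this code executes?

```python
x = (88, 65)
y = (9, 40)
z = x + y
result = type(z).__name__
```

x is tuple; y is tuple; z is tuple; result = 'tuple'

'tuple'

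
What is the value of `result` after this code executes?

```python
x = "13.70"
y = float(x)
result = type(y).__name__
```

x is str; y is float; result = 'float'

'float'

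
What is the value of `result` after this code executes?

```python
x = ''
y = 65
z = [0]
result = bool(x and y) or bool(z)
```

x = ''; y = 65; z = [0]; result = True

True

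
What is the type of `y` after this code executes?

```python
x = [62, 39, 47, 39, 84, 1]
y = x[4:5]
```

Slicing a list returns a list

list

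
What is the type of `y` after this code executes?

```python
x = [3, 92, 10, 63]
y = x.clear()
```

list.clear() returns None

NoneType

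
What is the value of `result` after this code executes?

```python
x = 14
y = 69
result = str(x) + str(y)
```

x = 14; y = 69; result = '1469'

'1469'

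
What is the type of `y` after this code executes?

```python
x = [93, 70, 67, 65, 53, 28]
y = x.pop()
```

list.pop() returns the popped element

int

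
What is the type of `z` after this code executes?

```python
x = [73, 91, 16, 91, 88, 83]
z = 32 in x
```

'in' operator returns bool

bool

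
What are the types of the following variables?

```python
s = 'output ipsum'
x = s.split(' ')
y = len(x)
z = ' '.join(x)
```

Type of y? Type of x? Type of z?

len() returns int; str.split() returns list; str.join() returns str

int, list, str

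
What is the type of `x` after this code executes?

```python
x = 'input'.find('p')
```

str.find() returns int index

int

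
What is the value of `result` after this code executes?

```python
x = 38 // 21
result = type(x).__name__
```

x is int; result = 'int'

'int'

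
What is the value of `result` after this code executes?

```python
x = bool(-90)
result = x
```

x = True; result = True

True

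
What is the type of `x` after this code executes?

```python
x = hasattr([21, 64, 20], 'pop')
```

hasattr() returns bool

bool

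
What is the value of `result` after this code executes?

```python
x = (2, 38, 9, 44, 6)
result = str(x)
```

x = (2, 38, 9, 44, 6); result = '(2, 38, 9, 44, 6)'

'(2, 38, 9, 44, 6)'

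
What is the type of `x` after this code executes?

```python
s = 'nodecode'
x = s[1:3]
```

Slicing a str returns str

str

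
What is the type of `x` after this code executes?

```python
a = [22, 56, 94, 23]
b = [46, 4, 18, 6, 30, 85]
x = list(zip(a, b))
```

list(zip()) returns a list of tuples

list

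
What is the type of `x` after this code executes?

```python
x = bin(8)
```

bin() returns str representation

str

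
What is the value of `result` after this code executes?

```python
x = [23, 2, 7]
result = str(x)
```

x = [23, 2, 7]; result = '[23, 2, 7]'

'[23, 2, 7]'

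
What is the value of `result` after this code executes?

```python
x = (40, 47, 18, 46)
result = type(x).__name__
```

x is tuple; result = 'tuple'

'tuple'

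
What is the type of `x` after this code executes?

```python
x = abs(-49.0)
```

abs() of float returns float

float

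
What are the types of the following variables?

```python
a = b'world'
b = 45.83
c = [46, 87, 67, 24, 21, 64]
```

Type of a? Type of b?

a is assigned a bytes literal (b'...' prefix); b is assigned a number with a decimal point, so it is a float

bytes, float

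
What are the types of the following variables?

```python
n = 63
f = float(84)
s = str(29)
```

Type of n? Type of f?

n is assigned a bare integer (no decimal point), so it is an int; f is assigned the result of calling float(), which returns a float

int, float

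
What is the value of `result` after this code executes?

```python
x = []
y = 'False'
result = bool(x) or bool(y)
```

x = []; y = 'False'; result = True

True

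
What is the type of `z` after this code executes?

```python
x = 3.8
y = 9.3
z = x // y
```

float // float = float

float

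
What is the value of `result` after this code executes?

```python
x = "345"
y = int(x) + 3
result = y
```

x = '345'; y = 348; result = 348

348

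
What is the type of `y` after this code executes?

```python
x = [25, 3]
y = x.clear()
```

list.clear() returns None

NoneType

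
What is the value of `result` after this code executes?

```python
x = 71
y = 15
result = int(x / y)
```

x = 71; y = 15; result = 4

4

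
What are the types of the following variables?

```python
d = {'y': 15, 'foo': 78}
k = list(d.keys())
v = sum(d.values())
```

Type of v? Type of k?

sum of ints is int; list() converts to list

int, list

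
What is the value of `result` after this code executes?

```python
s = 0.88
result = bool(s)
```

s = 0.88; result = True

True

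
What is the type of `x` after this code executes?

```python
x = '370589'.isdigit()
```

str.isdigit() returns bool

bool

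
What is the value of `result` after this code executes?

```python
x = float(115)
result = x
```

x = 115.0; result = 115.0

115.0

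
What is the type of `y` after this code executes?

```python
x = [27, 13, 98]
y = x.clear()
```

list.clear() returns None

NoneType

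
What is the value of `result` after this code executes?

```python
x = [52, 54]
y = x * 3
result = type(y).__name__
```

x is list; y is list; result = 'list'

'list'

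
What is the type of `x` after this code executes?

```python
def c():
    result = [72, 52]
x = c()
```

Function without return returns None

NoneType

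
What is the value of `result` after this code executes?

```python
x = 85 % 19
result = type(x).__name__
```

x is int; result = 'int'

'int'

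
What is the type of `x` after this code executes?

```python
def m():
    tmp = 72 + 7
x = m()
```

Function without return returns None

NoneType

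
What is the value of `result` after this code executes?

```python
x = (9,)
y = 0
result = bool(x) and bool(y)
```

x = (9,); y = 0; result = False

False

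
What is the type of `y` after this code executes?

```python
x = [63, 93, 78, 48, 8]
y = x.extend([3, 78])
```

list.extend() returns None

NoneType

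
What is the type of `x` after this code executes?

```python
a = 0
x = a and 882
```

'and' returns first falsy value (0 is int)

int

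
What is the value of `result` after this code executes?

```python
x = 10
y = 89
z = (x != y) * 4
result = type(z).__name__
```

x is int; y is int; z is int; result = 'int'

'int'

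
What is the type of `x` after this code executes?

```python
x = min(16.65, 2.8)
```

min() of floats returns float

float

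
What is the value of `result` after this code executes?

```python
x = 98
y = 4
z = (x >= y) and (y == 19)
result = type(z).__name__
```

x is int; y is int; z is bool; result = 'bool'

'bool'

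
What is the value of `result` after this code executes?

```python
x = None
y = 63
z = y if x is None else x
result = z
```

x = None; y = 63; z = 63; result = 63

63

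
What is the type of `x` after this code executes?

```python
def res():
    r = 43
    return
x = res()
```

Bare return returns None

NoneType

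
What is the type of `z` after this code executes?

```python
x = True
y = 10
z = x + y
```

bool + int = int (bool is subclass of int)

int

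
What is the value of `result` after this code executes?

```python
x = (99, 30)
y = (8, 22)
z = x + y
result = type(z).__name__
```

x is tuple; y is tuple; z is tuple; result = 'tuple'

'tuple'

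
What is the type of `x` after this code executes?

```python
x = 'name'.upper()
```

str.upper() returns str

str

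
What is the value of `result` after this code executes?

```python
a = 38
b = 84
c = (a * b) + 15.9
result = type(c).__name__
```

a is int; b is int; c is float; result = 'float'

'float'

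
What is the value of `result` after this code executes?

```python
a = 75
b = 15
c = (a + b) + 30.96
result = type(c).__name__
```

a is int; b is int; c is float; result = 'float'

'float'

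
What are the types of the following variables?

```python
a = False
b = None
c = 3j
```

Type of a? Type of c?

a is assigned the constant False, which has type bool; c is assigned 3j, an imaginary literal (j suffix), which has type complex

bool, complex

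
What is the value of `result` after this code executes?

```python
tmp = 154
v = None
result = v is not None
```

tmp = 154; v = None; result = False

False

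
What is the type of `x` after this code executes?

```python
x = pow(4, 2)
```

pow(int, int) returns int

int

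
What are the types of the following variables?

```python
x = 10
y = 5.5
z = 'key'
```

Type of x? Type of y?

x is assigned a bare integer (no decimal point), so it is an int; y is assigned a number with a decimal point, so it is a float

int, float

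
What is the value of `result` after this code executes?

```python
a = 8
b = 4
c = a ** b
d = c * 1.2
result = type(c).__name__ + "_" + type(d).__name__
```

a is int; b is int; c is int; d is float; result = 'int_float'

'int_float'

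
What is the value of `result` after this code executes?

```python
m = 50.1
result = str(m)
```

m = 50.1; result = '50.1'

'50.1'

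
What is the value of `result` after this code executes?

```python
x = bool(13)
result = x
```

x = True; result = True

True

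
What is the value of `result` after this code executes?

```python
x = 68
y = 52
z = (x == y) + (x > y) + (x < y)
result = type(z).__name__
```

x is int; y is int; z is int; result = 'int'

'int'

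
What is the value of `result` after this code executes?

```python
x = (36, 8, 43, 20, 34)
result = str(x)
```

x = (36, 8, 43, 20, 34); result = '(36, 8, 43, 20, 34)'

'(36, 8, 43, 20, 34)'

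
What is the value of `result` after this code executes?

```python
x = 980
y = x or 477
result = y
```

x = 980; y = 980; result = 980

980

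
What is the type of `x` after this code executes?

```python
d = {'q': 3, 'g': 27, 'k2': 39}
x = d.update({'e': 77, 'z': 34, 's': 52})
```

dict.update() returns None

NoneType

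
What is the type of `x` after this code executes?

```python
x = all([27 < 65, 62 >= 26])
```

all() returns bool

bool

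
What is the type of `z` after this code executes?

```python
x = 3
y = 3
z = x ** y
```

positive int ** positive int = int

int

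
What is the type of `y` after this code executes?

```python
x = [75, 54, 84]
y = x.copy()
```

list.copy() returns list

list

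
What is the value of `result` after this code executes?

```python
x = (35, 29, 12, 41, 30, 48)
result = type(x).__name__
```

x is tuple; result = 'tuple'

'tuple'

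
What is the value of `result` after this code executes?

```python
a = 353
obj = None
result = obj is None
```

a = 353; obj = None; result = True

True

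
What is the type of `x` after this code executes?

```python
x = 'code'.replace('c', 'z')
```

str.replace() returns str

str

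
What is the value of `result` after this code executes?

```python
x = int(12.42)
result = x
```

x = 12; result = 12

12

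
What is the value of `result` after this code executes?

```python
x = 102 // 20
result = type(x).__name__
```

x is int; result = 'int'

'int'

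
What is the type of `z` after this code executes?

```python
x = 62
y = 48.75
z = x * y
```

int * float = float

float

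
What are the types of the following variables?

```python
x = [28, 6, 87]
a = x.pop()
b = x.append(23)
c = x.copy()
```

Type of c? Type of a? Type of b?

copy() returns list; pop() returns element; append() returns None

list, int, NoneType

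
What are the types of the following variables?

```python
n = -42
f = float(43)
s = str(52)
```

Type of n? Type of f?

n is assigned a bare integer (no decimal point), so it is an int; f is assigned the result of calling float(), which returns a float

int, float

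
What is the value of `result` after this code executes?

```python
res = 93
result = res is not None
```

res = 93; result = True

True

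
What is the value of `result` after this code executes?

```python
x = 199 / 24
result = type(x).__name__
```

x is float; result = 'float'

'float'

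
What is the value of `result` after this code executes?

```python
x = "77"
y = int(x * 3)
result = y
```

x = '77'; y = 777777; result = 777777

777777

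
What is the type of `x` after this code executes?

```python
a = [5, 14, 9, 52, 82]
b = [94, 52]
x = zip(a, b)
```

zip() returns a zip object

zip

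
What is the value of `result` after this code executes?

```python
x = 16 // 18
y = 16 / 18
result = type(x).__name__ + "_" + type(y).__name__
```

x is int; y is float; result = 'int_float'

'int_float'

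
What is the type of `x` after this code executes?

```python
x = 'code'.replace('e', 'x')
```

str.replace() returns str

str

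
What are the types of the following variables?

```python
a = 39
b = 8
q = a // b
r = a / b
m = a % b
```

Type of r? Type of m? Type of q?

/ returns float; % of ints returns int; // returns int

float, int, int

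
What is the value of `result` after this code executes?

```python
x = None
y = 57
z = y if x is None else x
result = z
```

x = None; y = 57; z = 57; result = 57

57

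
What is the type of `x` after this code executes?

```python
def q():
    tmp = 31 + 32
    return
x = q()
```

Bare return returns None

NoneType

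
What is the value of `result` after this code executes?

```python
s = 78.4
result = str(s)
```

s = 78.4; result = '78.4'

'78.4'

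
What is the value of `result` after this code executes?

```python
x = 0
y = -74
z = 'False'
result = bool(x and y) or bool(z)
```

x = 0; y = -74; z = 'False'; result = True

True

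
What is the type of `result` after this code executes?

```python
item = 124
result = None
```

None has type NoneType

NoneType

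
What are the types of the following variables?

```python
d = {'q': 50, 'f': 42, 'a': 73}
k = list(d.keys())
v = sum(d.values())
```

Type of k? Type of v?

list() converts to list; sum of ints is int

list, int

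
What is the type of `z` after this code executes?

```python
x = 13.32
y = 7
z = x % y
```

float % int = float

float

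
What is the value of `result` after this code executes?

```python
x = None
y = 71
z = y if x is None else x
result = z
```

x = None; y = 71; z = 71; result = 71

71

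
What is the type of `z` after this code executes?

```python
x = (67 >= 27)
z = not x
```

'not' returns bool

bool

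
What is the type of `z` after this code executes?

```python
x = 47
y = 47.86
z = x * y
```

int * float = float

float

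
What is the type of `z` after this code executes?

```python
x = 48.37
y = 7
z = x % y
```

float % int = float

float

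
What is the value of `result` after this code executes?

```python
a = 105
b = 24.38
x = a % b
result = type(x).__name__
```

a is int; b is float; x is float; result = 'float'

'float'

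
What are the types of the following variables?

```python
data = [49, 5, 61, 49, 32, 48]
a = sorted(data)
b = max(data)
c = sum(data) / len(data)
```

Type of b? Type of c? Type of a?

max of ints returns int; int / int = float; sorted() returns list

int, float, list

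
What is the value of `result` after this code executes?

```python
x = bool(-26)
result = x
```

x = True; result = True

True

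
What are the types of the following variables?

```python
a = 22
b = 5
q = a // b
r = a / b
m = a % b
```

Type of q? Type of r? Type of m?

// returns int; / returns float; % of ints returns int

int, float, int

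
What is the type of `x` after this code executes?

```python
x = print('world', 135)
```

print() returns None

NoneType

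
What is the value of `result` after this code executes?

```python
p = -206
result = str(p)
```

p = -206; result = '-206'

'-206'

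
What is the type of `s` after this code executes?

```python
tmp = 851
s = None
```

None has type NoneType

NoneType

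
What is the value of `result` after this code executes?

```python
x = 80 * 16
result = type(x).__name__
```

x is int; result = 'int'

'int'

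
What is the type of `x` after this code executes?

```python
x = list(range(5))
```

list(range()) returns list

list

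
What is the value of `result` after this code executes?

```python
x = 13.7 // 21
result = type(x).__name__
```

x is float; result = 'float'

'float'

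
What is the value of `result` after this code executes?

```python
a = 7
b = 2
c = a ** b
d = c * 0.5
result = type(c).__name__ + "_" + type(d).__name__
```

a is int; b is int; c is int; d is float; result = 'int_float'

'int_float'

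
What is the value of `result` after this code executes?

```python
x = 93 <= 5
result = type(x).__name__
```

x is bool; result = 'bool'

'bool'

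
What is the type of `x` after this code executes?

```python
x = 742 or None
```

'or' returns first truthy value

int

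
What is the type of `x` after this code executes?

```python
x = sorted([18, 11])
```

sorted() always returns list

list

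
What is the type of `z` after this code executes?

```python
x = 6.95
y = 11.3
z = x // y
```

float // float = float

float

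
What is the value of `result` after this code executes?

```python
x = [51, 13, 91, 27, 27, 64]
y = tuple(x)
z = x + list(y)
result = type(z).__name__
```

x is list; y is tuple; z is list; result = 'list'

'list'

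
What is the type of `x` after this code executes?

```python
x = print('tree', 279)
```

print() returns None

NoneType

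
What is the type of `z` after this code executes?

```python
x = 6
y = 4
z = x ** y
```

positive int ** positive int = int

int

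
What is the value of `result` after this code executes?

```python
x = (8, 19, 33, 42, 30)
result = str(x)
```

x = (8, 19, 33, 42, 30); result = '(8, 19, 33, 42, 30)'

'(8, 19, 33, 42, 30)'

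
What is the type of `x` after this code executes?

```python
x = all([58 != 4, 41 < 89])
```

all() returns bool

bool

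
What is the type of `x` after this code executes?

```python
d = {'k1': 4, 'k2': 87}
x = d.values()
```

.values() returns dict_values view

dict_values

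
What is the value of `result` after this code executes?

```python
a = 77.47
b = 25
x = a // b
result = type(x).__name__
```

a is float; b is int; x is float; result = 'float'

'float'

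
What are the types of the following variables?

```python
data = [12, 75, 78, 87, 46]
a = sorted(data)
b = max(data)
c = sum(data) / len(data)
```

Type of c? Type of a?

int / int = float; sorted() returns list

float, list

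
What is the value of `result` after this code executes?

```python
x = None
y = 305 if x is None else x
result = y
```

x = None; y = 305; result = 305

305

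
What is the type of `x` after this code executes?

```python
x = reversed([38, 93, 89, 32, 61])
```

reversed() on a list returns list_reverseiterator

list_reverseiterator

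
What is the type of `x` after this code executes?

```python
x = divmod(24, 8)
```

divmod() returns tuple of (quotient, remainder)

tuple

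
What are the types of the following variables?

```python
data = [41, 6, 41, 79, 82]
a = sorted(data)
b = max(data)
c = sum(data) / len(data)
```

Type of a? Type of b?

sorted() returns list; max of ints returns int

list, int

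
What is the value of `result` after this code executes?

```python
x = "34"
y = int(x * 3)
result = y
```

x = '34'; y = 343434; result = 343434

343434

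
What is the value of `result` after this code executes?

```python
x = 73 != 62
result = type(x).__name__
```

x is bool; result = 'bool'

'bool'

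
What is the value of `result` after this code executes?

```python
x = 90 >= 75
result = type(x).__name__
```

x is bool; result = 'bool'

'bool'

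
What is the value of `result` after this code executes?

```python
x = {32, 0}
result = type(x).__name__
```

x is set; result = 'set'

'set'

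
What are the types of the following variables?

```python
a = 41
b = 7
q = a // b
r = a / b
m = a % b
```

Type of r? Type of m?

/ returns float; % of ints returns int

float, int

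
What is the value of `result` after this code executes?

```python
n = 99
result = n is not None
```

n = 99; result = True

True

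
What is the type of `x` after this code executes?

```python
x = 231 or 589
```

'or' returns first truthy value (int)

int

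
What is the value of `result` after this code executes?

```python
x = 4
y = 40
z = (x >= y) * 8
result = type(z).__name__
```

x is int; y is int; z is int; result = 'int'

'int'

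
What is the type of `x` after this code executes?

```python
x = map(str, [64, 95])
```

map() returns a map object

map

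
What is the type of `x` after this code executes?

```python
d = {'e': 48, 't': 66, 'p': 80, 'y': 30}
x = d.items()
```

dict.items() returns dict_items view

dict_items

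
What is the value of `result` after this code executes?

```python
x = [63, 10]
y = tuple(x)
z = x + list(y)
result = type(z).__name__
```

x is list; y is tuple; z is list; result = 'list'

'list'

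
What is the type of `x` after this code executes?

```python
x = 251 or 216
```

'or' returns first truthy value (int)

int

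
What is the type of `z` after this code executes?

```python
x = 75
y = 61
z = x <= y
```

Comparison returns bool

bool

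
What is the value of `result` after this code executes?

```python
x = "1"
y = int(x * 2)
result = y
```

x = '1'; y = 11; result = 11

11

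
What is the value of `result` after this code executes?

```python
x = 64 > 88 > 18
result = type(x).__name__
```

x is bool; result = 'bool'

'bool'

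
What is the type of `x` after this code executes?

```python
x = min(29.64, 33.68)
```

min() of floats returns float

float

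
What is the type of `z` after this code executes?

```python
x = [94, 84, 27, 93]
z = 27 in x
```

'in' operator returns bool

bool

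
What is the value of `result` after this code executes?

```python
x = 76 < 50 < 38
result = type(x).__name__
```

x is bool; result = 'bool'

'bool'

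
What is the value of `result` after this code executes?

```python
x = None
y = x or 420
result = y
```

x = None; y = 420; result = 420

420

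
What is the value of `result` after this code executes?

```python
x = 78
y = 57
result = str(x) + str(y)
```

x = 78; y = 57; result = '7857'

'7857'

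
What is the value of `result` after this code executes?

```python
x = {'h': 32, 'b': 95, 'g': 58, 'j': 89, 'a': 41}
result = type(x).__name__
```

x is dict; result = 'dict'

'dict'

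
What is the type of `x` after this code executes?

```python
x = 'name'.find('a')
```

str.find() returns int index

int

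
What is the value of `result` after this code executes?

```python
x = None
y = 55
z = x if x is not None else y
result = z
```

x = None; y = 55; z = 55; result = 55

55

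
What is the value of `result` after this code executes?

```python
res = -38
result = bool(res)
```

res = -38; result = True

True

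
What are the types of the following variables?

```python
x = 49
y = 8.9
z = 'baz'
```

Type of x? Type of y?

x is assigned a bare integer (no decimal point), so it is an int; y is assigned a number with a decimal point, so it is a float

int, float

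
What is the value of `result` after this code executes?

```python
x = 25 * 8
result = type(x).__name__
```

x is int; result = 'int'

'int'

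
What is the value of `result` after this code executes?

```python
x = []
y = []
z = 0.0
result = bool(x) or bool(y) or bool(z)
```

x = []; y = []; z = 0.0; result = False

False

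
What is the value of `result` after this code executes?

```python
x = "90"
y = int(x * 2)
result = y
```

x = '90'; y = 9090; result = 9090

9090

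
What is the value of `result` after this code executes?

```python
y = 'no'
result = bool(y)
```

y = 'no'; result = True

True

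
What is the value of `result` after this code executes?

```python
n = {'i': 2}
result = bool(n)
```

n = {'i': 2}; result = True

True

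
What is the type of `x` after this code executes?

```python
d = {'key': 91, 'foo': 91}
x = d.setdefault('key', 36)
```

dict.setdefault() returns the (existing or default) value

int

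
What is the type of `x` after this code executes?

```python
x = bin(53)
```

bin() returns str representation

str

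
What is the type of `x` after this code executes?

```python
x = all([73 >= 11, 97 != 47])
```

all() returns bool

bool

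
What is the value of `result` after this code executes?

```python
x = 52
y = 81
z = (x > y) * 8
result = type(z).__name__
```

x is int; y is int; z is int; result = 'int'

'int'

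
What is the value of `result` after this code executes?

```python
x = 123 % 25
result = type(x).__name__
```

x is int; result = 'int'

'int'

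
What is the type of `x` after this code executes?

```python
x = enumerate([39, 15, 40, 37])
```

enumerate() returns an enumerate object

enumerate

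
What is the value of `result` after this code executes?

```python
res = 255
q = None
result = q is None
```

res = 255; q = None; result = True

True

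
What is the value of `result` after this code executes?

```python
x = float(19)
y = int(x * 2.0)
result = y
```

x = 19.0; y = 38; result = 38

38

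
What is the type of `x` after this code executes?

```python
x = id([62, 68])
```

id() returns int

int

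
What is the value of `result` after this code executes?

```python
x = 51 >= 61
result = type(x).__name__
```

x is bool; result = 'bool'

'bool'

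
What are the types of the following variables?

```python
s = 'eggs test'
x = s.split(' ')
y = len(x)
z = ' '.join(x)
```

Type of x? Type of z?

str.split() returns list; str.join() returns str

list, str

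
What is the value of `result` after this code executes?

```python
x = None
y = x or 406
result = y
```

x = None; y = 406; result = 406

406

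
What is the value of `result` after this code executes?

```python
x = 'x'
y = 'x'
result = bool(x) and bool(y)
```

x = 'x'; y = 'x'; result = True

True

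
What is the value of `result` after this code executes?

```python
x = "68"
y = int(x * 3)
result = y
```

x = '68'; y = 686868; result = 686868

686868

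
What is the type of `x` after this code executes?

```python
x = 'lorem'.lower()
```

str.lower() returns str

str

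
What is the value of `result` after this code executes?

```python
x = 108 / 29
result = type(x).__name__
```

x is float; result = 'float'

'float'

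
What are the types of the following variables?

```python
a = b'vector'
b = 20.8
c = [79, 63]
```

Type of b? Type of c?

b is assigned a number with a decimal point, so it is a float; c is assigned a list literal (square brackets)

float, list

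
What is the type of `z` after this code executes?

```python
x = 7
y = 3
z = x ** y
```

positive int ** positive int = int

int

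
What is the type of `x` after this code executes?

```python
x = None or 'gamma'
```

'or' with None returns the other truthy value (str)

str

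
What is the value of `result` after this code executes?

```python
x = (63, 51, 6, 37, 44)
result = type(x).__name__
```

x is tuple; result = 'tuple'

'tuple'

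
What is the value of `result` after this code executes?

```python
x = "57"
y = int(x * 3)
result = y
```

x = '57'; y = 575757; result = 575757

575757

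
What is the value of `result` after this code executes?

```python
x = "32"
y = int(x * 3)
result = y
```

x = '32'; y = 323232; result = 323232

323232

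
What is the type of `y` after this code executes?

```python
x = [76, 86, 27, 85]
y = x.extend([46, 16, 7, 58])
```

list.extend() returns None

NoneType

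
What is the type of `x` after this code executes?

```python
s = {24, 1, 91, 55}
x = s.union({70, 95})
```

set.union() returns a new set

set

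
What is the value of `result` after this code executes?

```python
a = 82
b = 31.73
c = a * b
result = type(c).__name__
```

a is int; b is float; c is float; result = 'float'

'float'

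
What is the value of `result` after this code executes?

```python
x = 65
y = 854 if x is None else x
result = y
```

x = 65; y = 65; result = 65

65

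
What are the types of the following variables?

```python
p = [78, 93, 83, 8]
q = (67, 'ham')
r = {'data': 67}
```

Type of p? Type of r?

p is assigned a list literal (square brackets); r is assigned a dict literal ({key: value})

list, dict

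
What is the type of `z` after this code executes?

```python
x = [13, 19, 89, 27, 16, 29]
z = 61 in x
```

'in' operator returns bool

bool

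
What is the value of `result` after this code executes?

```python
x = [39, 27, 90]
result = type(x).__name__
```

x is list; result = 'list'

'list'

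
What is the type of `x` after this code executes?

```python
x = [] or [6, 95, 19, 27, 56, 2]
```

'or' returns first truthy value (list)

list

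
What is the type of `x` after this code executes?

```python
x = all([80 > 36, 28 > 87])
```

all() returns bool

bool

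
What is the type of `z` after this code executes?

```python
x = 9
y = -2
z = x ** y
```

int ** negative = float

float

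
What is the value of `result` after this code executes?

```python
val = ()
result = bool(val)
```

val = (); result = False

False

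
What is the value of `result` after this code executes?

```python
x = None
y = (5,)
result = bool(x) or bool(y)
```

x = None; y = (5,); result = True

True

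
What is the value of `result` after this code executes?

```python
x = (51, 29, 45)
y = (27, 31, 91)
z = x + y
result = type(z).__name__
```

x is tuple; y is tuple; z is tuple; result = 'tuple'

'tuple'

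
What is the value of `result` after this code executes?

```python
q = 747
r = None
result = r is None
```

q = 747; r = None; result = True

True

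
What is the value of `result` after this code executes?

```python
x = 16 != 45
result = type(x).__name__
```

x is bool; result = 'bool'

'bool'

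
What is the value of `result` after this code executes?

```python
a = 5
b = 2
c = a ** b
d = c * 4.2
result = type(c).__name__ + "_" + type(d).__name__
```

a is int; b is int; c is int; d is float; result = 'int_float'

'int_float'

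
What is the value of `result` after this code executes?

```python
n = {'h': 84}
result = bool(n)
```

n = {'h': 84}; result = True

True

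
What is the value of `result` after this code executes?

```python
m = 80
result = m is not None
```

m = 80; result = True

True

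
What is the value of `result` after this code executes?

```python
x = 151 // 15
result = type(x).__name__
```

x is int; result = 'int'

'int'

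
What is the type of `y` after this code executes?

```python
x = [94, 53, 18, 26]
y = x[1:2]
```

Slicing a list returns a list

list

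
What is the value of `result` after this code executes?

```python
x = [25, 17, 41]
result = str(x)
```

x = [25, 17, 41]; result = '[25, 17, 41]'

'[25, 17, 41]'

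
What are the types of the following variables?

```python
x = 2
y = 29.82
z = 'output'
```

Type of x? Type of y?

x is assigned a bare integer (no decimal point), so it is an int; y is assigned a number with a decimal point, so it is a float

int, float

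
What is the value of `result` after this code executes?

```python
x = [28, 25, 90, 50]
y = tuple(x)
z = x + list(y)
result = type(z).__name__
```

x is list; y is tuple; z is list; result = 'list'

'list'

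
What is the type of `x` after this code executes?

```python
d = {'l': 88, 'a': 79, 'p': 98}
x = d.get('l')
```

dict.get() returns value type when found

int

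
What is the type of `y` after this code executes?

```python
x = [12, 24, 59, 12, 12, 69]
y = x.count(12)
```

list.count() returns int

int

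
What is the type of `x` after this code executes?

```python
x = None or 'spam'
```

'or' with None returns the other truthy value (str)

str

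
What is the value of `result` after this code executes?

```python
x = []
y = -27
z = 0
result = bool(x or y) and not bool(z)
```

x = []; y = -27; z = 0; result = True

True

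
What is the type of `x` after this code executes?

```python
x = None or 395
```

'or' with None returns the other truthy value

int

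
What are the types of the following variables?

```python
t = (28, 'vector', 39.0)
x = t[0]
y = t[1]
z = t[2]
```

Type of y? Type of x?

tuple[1] is str; tuple[0] is int

str, int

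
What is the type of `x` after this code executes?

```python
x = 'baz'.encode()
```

str.encode() returns bytes

bytes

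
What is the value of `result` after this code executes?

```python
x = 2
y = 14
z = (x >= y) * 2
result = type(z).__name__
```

x is int; y is int; z is int; result = 'int'

'int'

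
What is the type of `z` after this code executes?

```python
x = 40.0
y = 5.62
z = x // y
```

float // float = float

float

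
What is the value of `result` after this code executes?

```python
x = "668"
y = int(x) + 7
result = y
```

x = '668'; y = 675; result = 675

675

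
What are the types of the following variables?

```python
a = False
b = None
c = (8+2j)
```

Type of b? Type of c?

b is assigned None, whose type is NoneType; c is assigned (8+2j), an int plus an imaginary literal (j suffix), which evaluates to complex

NoneType, complex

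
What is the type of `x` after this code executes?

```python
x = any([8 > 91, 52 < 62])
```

any() returns bool

bool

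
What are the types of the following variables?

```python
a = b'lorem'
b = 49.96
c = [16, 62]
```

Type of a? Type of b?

a is assigned a bytes literal (b'...' prefix); b is assigned a number with a decimal point, so it is a float

bytes, float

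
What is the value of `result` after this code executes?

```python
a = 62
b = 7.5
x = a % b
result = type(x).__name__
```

a is int; b is float; x is float; result = 'float'

'float'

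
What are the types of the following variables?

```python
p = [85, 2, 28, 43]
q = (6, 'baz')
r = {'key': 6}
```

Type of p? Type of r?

p is assigned a list literal (square brackets); r is assigned a dict literal ({key: value})

list, dict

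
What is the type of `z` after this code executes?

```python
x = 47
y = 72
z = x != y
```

Comparison returns bool

bool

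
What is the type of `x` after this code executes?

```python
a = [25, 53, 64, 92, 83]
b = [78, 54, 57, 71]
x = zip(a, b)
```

zip() returns a zip object

zip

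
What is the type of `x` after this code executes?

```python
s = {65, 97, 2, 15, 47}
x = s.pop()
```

Popping from set[int] returns int

int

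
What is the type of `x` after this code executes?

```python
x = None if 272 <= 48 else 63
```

272 <= 48 is False, so the else branch is taken

int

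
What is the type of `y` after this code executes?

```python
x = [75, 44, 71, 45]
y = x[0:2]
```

Slicing a list returns a list

list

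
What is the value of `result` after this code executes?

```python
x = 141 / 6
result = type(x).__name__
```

x is float; result = 'float'

'float'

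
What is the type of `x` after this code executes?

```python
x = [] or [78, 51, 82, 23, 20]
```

'or' returns first truthy value (list)

list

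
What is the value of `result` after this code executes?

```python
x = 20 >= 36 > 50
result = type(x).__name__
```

x is bool; result = 'bool'

'bool'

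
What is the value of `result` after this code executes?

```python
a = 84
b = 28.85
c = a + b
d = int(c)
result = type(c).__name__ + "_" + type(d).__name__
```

a is int; b is float; c is float; d is int; result = 'float_int'

'float_int'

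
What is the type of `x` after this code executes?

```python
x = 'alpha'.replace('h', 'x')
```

str.replace() returns str

str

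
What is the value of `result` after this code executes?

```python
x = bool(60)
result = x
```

x = True; result = True

True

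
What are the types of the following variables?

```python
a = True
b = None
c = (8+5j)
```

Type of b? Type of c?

b is assigned None, whose type is NoneType; c is assigned (8+5j), an int plus an imaginary literal (j suffix), which evaluates to complex

NoneType, complex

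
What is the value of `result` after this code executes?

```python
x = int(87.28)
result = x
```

x = 87; result = 87

87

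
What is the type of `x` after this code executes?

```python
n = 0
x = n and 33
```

'and' returns first falsy value (0 is int)

int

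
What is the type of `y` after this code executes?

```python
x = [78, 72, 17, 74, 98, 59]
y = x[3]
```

Indexing list[int] returns int

int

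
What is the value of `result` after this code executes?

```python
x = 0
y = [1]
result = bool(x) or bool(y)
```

x = 0; y = [1]; result = True

True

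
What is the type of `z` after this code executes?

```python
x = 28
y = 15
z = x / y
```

int / int = float

float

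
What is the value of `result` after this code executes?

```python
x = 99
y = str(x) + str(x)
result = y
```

x = 99; y = '9999'; result = '9999'

'9999'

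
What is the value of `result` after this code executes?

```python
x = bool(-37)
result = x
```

x = True; result = True

True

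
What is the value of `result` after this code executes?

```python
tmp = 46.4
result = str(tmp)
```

tmp = 46.4; result = '46.4'

'46.4'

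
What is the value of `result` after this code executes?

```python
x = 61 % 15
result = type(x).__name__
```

x is int; result = 'int'

'int'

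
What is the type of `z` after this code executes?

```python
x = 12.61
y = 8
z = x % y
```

float % int = float

float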